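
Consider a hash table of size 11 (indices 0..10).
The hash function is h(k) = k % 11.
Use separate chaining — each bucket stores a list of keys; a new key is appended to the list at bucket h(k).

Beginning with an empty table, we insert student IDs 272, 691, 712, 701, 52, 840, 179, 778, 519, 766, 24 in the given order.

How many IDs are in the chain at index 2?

272 → bucket 8
691 → bucket 9
712 → bucket 8 (collision)
701 → bucket 8 (collision)
52 → bucket 8 (collision)
840 → bucket 4
179 → bucket 3
778 → bucket 8 (collision)
519 → bucket 2
766 → bucket 7
24 → bucket 2 (collision)
Final buckets:
0: —
1: —
2: 519 -> 24
3: 179
4: 840
5: —
6: —
7: 766
8: 272 -> 712 -> 701 -> 52 -> 778
9: 691
10: —

2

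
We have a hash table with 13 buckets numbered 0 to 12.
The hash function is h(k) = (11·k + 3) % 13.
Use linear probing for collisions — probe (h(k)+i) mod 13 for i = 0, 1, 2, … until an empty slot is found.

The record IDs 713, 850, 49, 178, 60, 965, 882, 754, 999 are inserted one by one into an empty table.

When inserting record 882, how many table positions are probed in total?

2

713: h=7 => slot 7
850: h=6 => slot 6
49: h=9 => slot 9
178: h=11 => slot 11
60: h=0 => slot 0
965: h=10 => slot 10
882: h=7, probe 7,8 => slot 8
754: h=3 => slot 3
999: h=7, probe 7,8,9,10,11,12 => slot 12
Table: [60, —, —, 754, —, —, 850, 713, 882, 49, 965, 178, 999]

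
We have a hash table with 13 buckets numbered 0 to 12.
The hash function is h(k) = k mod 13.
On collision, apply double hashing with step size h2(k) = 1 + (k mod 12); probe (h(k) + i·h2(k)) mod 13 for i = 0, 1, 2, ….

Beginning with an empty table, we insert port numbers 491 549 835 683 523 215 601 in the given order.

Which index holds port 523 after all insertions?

6

Insert 491: h=10, slot 10 empty -> index 10.
Insert 549: h=3, slot 3 empty -> index 3.
Insert 835: h=3, h2=8, slot 3 occupied -> index 11.
Insert 683: h=7, slot 7 empty -> index 7.
Insert 523: h=3, h2=8, slots 3,11 occupied -> index 6.
Insert 215: h=7, h2=12, slots 7,6 occupied -> index 5.
Insert 601: h=3, h2=2, slots 3,5,7 occupied -> index 9.
Table: [_, _, _, 549, _, 215, 523, 683, _, 601, 491, 835, _]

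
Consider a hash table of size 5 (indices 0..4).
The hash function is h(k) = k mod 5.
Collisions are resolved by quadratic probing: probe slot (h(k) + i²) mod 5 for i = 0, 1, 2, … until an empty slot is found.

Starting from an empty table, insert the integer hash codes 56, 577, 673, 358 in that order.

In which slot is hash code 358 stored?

4

56 hashes to 1; slot 1 is free -> place at 1.
577 hashes to 2; slot 2 is free -> place at 2.
673 hashes to 3; slot 3 is free -> place at 3.
358 hashes to 3; 3 taken -> place at 4.
Table: [∅, 56, 577, 673, 358]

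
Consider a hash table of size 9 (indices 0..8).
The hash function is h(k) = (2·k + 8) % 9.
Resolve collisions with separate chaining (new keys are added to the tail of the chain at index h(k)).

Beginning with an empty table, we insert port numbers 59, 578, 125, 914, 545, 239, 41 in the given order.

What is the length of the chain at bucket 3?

59 -> bucket 0
578 -> bucket 3
125 -> bucket 6
914 -> bucket 0 (collision)
545 -> bucket 0 (collision)
239 -> bucket 0 (collision)
41 -> bucket 0 (collision)
Final buckets:
0: 59 -> 914 -> 545 -> 239 -> 41
1: ∅
2: ∅
3: 578
4: ∅
5: ∅
6: 125
7: ∅
8: ∅

1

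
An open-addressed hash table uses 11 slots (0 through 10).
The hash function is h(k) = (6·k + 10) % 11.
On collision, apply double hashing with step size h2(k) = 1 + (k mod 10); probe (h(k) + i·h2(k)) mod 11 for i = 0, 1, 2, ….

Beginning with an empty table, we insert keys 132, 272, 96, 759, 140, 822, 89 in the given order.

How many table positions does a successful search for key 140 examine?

132: h=10 -> slot 10
272: h=3 -> slot 3
96: h=3, h2=7, probe 3,10,6 -> slot 6
759: h=10, h2=10, probe 10,9 -> slot 9
140: h=3, h2=1, probe 3,4 -> slot 4
822: h=3, h2=3, probe 3,6,9,1 -> slot 1
89: h=5 -> slot 5
Table: [-, 822, -, 272, 140, 89, 96, -, -, 759, 132]
Lookup 140: h=3, h2=1, probe 3,4 → found at 4.

2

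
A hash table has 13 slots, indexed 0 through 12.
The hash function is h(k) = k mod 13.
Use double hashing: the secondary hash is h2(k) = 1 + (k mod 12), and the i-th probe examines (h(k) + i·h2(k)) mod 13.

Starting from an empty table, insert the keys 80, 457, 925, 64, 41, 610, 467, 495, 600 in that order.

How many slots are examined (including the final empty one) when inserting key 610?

2

Insert 80: h=2, slot 2 empty → index 2.
Insert 457: h=2, h2=2, slot 2 occupied → index 4.
Insert 925: h=2, h2=2, slots 2,4 occupied → index 6.
Insert 64: h=12, slot 12 empty → index 12.
Insert 41: h=2, h2=6, slot 2 occupied → index 8.
Insert 610: h=12, h2=11, slot 12 occupied → index 10.
Insert 467: h=12, h2=12, slot 12 occupied → index 11.
Insert 495: h=1, slot 1 empty → index 1.
Insert 600: h=2, h2=1, slot 2 occupied → index 3.
Table: [., 495, 80, 600, 457, ., 925, ., 41, ., 610, 467, 64]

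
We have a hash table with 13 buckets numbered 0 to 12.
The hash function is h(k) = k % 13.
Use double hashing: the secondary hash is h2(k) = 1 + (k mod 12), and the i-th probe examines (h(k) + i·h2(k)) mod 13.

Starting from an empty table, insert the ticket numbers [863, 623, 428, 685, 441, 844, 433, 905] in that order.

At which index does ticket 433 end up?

10

Insert 863: h=5, slot 5 empty → index 5.
Insert 623: h=12, slot 12 empty → index 12.
Insert 428: h=12, h2=9, slot 12 occupied → index 8.
Insert 685: h=9, slot 9 empty → index 9.
Insert 441: h=12, h2=10, slots 12,9 occupied → index 6.
Insert 844: h=12, h2=5, slot 12 occupied → index 4.
Insert 433: h=4, h2=2, slots 4,6,8 occupied → index 10.
Insert 905: h=8, h2=6, slot 8 occupied → index 1.
Table: [∅, 905, ∅, ∅, 844, 863, 441, ∅, 428, 685, 433, ∅, 623]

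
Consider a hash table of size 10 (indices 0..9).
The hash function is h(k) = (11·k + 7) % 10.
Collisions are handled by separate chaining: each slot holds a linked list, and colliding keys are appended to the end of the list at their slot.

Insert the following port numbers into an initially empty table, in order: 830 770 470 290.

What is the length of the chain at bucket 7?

4

Insert 830: h=7, bucket 7 empty → new chain.
Insert 770: h=7, bucket 7 nonempty → append to chain.
Insert 470: h=7, bucket 7 nonempty → append to chain.
Insert 290: h=7, bucket 7 nonempty → append to chain.
Final buckets:
0: _
1: _
2: _
3: _
4: _
5: _
6: _
7: 830 -> 770 -> 470 -> 290
8: _
9: _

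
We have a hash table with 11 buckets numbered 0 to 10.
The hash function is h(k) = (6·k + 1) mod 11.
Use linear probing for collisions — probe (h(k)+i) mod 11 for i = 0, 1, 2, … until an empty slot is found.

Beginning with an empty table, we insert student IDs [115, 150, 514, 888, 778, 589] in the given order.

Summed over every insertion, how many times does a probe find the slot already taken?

Insert 115: h=9, slot 9 empty -> index 9.
Insert 150: h=10, slot 10 empty -> index 10.
Insert 514: h=5, slot 5 empty -> index 5.
Insert 888: h=5, slot 5 occupied -> index 6.
Insert 778: h=5, slots 5,6 occupied -> index 7.
Insert 589: h=4, slot 4 empty -> index 4.
Table: [_, _, _, _, 589, 514, 888, 778, _, 115, 150]

3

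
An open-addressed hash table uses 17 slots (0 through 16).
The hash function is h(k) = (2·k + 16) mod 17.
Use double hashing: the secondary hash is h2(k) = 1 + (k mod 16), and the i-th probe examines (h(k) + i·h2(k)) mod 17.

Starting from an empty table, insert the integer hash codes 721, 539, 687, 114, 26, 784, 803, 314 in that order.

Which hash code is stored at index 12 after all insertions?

687

721 hashes to 13; slot 13 is free -> place at 13.
539 hashes to 6; slot 6 is free -> place at 6.
687 hashes to 13, h2=16; 13 taken -> place at 12.
114 hashes to 6, h2=3; 6 taken -> place at 9.
26 hashes to 0; slot 0 is free -> place at 0.
784 hashes to 3; slot 3 is free -> place at 3.
803 hashes to 7; slot 7 is free -> place at 7.
314 hashes to 15; slot 15 is free -> place at 15.
Table: [26, -, -, 784, -, -, 539, 803, -, 114, -, -, 687, 721, -, 314, -]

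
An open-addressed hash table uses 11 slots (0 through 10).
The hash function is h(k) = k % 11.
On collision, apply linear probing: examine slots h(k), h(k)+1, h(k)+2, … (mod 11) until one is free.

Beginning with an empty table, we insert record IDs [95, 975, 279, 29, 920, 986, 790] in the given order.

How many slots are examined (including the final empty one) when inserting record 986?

95 hashes to 7; slot 7 is free => place at 7.
975 hashes to 7; 7 taken => place at 8.
279 hashes to 4; slot 4 is free => place at 4.
29 hashes to 7; 7,8 taken => place at 9.
920 hashes to 7; 7,8,9 taken => place at 10.
986 hashes to 7; 7,8,9,10 taken => place at 0.
790 hashes to 9; 9,10,0 taken => place at 1.
Table: [986, 790, ∅, ∅, 279, ∅, ∅, 95, 975, 29, 920]

5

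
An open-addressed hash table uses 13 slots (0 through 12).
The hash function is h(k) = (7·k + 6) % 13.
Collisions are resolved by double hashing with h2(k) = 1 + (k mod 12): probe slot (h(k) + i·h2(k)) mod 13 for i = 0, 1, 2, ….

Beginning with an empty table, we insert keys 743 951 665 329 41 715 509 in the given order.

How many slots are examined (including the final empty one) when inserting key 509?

4

743 hashes to 7; slot 7 is free => place at 7.
951 hashes to 7, h2=4; 7 taken => place at 11.
665 hashes to 7, h2=6; 7 taken => place at 0.
329 hashes to 8; slot 8 is free => place at 8.
41 hashes to 7, h2=6; 7,0 taken => place at 6.
715 hashes to 6, h2=8; 6 taken => place at 1.
509 hashes to 7, h2=6; 7,0,6 taken => place at 12.
Table: [665, 715, _, _, _, _, 41, 743, 329, _, _, 951, 509]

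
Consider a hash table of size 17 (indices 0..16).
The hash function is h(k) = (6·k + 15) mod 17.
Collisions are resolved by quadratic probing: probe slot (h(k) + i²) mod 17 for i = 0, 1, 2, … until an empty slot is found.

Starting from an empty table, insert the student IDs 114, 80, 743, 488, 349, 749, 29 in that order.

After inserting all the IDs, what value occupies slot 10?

114: h=2 => slot 2
80: h=2, probe 2,3 => slot 3
743: h=2, probe 2,3,6 => slot 6
488: h=2, probe 2,3,6,11 => slot 11
349: h=1 => slot 1
749: h=4 => slot 4
29: h=2, probe 2,3,6,11,1,10 => slot 10
Table: [-, 349, 114, 80, 749, -, 743, -, -, -, 29, 488, -, -, -, -, -]

29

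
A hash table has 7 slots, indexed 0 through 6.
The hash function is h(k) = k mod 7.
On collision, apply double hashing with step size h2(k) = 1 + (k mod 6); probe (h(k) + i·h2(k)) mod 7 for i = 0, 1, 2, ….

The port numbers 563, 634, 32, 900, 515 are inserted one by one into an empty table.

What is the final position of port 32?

563: h=3 -> slot 3
634: h=4 -> slot 4
32: h=4, h2=3, probe 4,0 -> slot 0
900: h=4, h2=1, probe 4,5 -> slot 5
515: h=4, h2=6, probe 4,3,2 -> slot 2
Table: [32, -, 515, 563, 634, 900, -]

0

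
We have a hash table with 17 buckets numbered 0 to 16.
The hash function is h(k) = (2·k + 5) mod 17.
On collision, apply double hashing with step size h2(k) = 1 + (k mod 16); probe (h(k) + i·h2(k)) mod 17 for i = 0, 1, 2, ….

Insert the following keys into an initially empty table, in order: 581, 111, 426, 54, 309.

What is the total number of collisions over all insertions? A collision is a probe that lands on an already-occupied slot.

2

Insert 581: h=11, slot 11 empty => index 11.
Insert 111: h=6, slot 6 empty => index 6.
Insert 426: h=7, slot 7 empty => index 7.
Insert 54: h=11, h2=7, slot 11 occupied => index 1.
Insert 309: h=11, h2=6, slot 11 occupied => index 0.
Table: [309, 54, _, _, _, _, 111, 426, _, _, _, 581, _, _, _, _, _]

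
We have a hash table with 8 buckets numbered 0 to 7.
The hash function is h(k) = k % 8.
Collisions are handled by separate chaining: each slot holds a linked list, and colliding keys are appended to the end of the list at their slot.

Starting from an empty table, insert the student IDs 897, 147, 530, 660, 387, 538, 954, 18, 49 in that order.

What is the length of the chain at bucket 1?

897 → bucket 1
147 → bucket 3
530 → bucket 2
660 → bucket 4
387 → bucket 3 (collision)
538 → bucket 2 (collision)
954 → bucket 2 (collision)
18 → bucket 2 (collision)
49 → bucket 1 (collision)
Final buckets:
0: ∅
1: 897 -> 49
2: 530 -> 538 -> 954 -> 18
3: 147 -> 387
4: 660
5: ∅
6: ∅
7: ∅

2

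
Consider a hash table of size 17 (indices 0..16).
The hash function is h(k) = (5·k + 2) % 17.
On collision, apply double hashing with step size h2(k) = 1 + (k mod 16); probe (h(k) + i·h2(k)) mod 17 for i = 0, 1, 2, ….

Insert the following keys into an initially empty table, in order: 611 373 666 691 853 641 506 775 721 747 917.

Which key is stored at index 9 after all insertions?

611: h=14 => slot 14
373: h=14, h2=6, probe 14,3 => slot 3
666: h=0 => slot 0
691: h=6 => slot 6
853: h=0, h2=6, probe 0,6,12 => slot 12
641: h=11 => slot 11
506: h=16 => slot 16
775: h=1 => slot 1
721: h=3, h2=2, probe 3,5 => slot 5
747: h=14, h2=12, probe 14,9 => slot 9
917: h=14, h2=6, probe 14,3,9,15 => slot 15
Table: [666, 775, —, 373, —, 721, 691, —, —, 747, —, 641, 853, —, 611, 917, 506]

747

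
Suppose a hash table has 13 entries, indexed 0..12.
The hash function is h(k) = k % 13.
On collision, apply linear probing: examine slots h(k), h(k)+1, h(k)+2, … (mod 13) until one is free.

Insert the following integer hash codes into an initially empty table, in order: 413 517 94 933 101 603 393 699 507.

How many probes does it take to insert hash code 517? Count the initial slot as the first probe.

Insert 413: h=10, slot 10 empty -> index 10.
Insert 517: h=10, slot 10 occupied -> index 11.
Insert 94: h=3, slot 3 empty -> index 3.
Insert 933: h=10, slots 10,11 occupied -> index 12.
Insert 101: h=10, slots 10,11,12 occupied -> index 0.
Insert 603: h=5, slot 5 empty -> index 5.
Insert 393: h=3, slot 3 occupied -> index 4.
Insert 699: h=10, slots 10,11,12,0 occupied -> index 1.
Insert 507: h=0, slots 0,1 occupied -> index 2.
Table: [101, 699, 507, 94, 393, 603, _, _, _, _, 413, 517, 933]

2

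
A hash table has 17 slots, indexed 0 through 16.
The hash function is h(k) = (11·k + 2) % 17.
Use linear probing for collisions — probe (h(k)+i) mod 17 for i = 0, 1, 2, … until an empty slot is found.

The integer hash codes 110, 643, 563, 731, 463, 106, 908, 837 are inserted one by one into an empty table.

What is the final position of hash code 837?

110: h=5 -> slot 5
643: h=3 -> slot 3
563: h=7 -> slot 7
731: h=2 -> slot 2
463: h=12 -> slot 12
106: h=12, probe 12,13 -> slot 13
908: h=11 -> slot 11
837: h=12, probe 12,13,14 -> slot 14
Table: [∅, ∅, 731, 643, ∅, 110, ∅, 563, ∅, ∅, ∅, 908, 463, 106, 837, ∅, ∅]

14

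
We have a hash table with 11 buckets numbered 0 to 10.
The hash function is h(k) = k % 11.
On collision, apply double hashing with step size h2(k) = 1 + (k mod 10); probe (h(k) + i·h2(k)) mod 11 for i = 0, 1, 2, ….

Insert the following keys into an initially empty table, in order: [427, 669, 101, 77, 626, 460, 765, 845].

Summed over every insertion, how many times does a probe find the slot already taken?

427 hashes to 9; slot 9 is free => place at 9.
669 hashes to 9, h2=10; 9 taken => place at 8.
101 hashes to 2; slot 2 is free => place at 2.
77 hashes to 0; slot 0 is free => place at 0.
626 hashes to 10; slot 10 is free => place at 10.
460 hashes to 9, h2=1; 9,10,0 taken => place at 1.
765 hashes to 6; slot 6 is free => place at 6.
845 hashes to 9, h2=6; 9 taken => place at 4.
Table: [77, 460, 101, ., 845, ., 765, ., 669, 427, 626]

5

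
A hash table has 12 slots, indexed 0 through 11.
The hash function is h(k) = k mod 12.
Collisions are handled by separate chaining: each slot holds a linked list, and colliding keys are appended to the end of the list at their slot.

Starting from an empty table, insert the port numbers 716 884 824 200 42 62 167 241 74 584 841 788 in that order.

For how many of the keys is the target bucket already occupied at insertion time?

Insert 716: h=8, bucket 8 empty → new chain.
Insert 884: h=8, bucket 8 nonempty → append to chain.
Insert 824: h=8, bucket 8 nonempty → append to chain.
Insert 200: h=8, bucket 8 nonempty → append to chain.
Insert 42: h=6, bucket 6 empty → new chain.
Insert 62: h=2, bucket 2 empty → new chain.
Insert 167: h=11, bucket 11 empty → new chain.
Insert 241: h=1, bucket 1 empty → new chain.
Insert 74: h=2, bucket 2 nonempty → append to chain.
Insert 584: h=8, bucket 8 nonempty → append to chain.
Insert 841: h=1, bucket 1 nonempty → append to chain.
Insert 788: h=8, bucket 8 nonempty → append to chain.
Final buckets:
0: ∅
1: 241 -> 841
2: 62 -> 74
3: ∅
4: ∅
5: ∅
6: 42
7: ∅
8: 716 -> 884 -> 824 -> 200 -> 584 -> 788
9: ∅
10: ∅
11: 167

7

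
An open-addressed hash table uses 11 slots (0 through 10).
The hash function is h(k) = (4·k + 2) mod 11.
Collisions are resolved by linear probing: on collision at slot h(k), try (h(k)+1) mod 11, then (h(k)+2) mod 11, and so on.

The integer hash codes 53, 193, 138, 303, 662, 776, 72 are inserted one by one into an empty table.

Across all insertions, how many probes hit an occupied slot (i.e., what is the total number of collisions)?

14

Insert 53: h=5, slot 5 empty → index 5.
Insert 193: h=4, slot 4 empty → index 4.
Insert 138: h=4, slots 4,5 occupied → index 6.
Insert 303: h=4, slots 4,5,6 occupied → index 7.
Insert 662: h=10, slot 10 empty → index 10.
Insert 776: h=4, slots 4,5,6,7 occupied → index 8.
Insert 72: h=4, slots 4,5,6,7,8 occupied → index 9.
Table: [., ., ., ., 193, 53, 138, 303, 776, 72, 662]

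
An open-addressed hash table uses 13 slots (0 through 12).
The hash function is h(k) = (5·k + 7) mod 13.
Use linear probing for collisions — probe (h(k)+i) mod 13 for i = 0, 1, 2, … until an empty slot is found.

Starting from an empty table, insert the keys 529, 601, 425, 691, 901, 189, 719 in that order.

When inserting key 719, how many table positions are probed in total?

529 hashes to 0; slot 0 is free -> place at 0.
601 hashes to 9; slot 9 is free -> place at 9.
425 hashes to 0; 0 taken -> place at 1.
691 hashes to 4; slot 4 is free -> place at 4.
901 hashes to 1; 1 taken -> place at 2.
189 hashes to 3; slot 3 is free -> place at 3.
719 hashes to 1; 1,2,3,4 taken -> place at 5.
Table: [529, 425, 901, 189, 691, 719, —, —, —, 601, —, —, —]

5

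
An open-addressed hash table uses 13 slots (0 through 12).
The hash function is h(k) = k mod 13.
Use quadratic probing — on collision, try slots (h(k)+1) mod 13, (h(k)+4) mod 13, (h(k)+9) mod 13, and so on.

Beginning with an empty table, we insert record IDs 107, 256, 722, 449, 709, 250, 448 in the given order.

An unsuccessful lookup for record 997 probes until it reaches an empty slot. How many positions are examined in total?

2

107 hashes to 3; slot 3 is free => place at 3.
256 hashes to 9; slot 9 is free => place at 9.
722 hashes to 7; slot 7 is free => place at 7.
449 hashes to 7; 7 taken => place at 8.
709 hashes to 7; 7,8 taken => place at 11.
250 hashes to 3; 3 taken => place at 4.
448 hashes to 6; slot 6 is free => place at 6.
Table: [—, —, —, 107, 250, —, 448, 722, 449, 256, —, 709, —]
Lookup 997: h=9, probe 9,10 → slot 10 empty, not found.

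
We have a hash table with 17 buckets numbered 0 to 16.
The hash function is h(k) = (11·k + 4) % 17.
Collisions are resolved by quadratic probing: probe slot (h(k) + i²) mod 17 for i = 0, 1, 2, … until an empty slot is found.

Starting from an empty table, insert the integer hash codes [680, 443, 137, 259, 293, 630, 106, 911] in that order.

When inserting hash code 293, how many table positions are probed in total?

3

Insert 680: h=4, slot 4 empty => index 4.
Insert 443: h=15, slot 15 empty => index 15.
Insert 137: h=15, slot 15 occupied => index 16.
Insert 259: h=14, slot 14 empty => index 14.
Insert 293: h=14, slots 14,15 occupied => index 1.
Insert 630: h=15, slots 15,16 occupied => index 2.
Insert 106: h=14, slots 14,15,1 occupied => index 6.
Insert 911: h=12, slot 12 empty => index 12.
Table: [_, 293, 630, _, 680, _, 106, _, _, _, _, _, 911, _, 259, 443, 137]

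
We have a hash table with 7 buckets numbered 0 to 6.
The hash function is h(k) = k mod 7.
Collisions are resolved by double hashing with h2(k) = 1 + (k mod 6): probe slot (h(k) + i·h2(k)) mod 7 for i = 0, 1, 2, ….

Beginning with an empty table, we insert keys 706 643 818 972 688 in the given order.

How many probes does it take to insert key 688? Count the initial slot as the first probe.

Insert 706: h=6, slot 6 empty => index 6.
Insert 643: h=6, h2=2, slot 6 occupied => index 1.
Insert 818: h=6, h2=3, slot 6 occupied => index 2.
Insert 972: h=6, h2=1, slot 6 occupied => index 0.
Insert 688: h=2, h2=5, slots 2,0 occupied => index 5.
Table: [972, 643, 818, —, —, 688, 706]

3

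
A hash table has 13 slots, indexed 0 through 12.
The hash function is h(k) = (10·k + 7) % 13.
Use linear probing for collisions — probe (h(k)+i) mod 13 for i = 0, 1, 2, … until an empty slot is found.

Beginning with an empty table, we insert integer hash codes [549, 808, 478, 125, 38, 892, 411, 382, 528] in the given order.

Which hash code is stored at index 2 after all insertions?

549: h=11 → slot 11
808: h=1 → slot 1
478: h=3 → slot 3
125: h=9 → slot 9
38: h=10 → slot 10
892: h=9, probe 9,10,11,12 → slot 12
411: h=9, probe 9,10,11,12,0 → slot 0
382: h=5 → slot 5
528: h=9, probe 9,10,11,12,0,1,2 → slot 2
Table: [411, 808, 528, 478, _, 382, _, _, _, 125, 38, 549, 892]

528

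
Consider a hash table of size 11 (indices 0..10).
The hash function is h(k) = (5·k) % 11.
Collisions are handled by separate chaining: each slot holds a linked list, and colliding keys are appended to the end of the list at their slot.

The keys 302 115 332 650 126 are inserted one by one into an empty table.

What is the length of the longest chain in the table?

302 -> bucket 3
115 -> bucket 3 (collision)
332 -> bucket 10
650 -> bucket 5
126 -> bucket 3 (collision)
Final buckets:
0: —
1: —
2: —
3: 302 -> 115 -> 126
4: —
5: 650
6: —
7: —
8: —
9: —
10: 332

3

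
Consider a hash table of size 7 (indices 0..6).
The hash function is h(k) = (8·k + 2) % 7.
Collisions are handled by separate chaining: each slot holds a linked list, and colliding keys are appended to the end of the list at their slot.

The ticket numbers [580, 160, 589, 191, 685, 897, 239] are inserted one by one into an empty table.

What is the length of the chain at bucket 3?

3

580 -> bucket 1
160 -> bucket 1 (collision)
589 -> bucket 3
191 -> bucket 4
685 -> bucket 1 (collision)
897 -> bucket 3 (collision)
239 -> bucket 3 (collision)
Final buckets:
0: ∅
1: 580 -> 160 -> 685
2: ∅
3: 589 -> 897 -> 239
4: 191
5: ∅
6: ∅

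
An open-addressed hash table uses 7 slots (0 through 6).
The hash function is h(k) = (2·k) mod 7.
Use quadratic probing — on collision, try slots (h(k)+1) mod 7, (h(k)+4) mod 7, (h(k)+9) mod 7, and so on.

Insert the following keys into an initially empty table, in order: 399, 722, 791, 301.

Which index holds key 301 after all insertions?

4

399 hashes to 0; slot 0 is free → place at 0.
722 hashes to 2; slot 2 is free → place at 2.
791 hashes to 0; 0 taken → place at 1.
301 hashes to 0; 0,1 taken → place at 4.
Table: [399, 791, 722, —, 301, —, —]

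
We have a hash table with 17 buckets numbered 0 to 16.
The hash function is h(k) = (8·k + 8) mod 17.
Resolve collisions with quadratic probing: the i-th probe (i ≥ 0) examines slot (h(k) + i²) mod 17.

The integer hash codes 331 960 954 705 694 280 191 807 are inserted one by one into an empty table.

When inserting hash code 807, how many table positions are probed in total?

331 hashes to 4; slot 4 is free -> place at 4.
960 hashes to 4; 4 taken -> place at 5.
954 hashes to 7; slot 7 is free -> place at 7.
705 hashes to 4; 4,5 taken -> place at 8.
694 hashes to 1; slot 1 is free -> place at 1.
280 hashes to 4; 4,5,8 taken -> place at 13.
191 hashes to 6; slot 6 is free -> place at 6.
807 hashes to 4; 4,5,8,13 taken -> place at 3.
Table: [∅, 694, ∅, 807, 331, 960, 191, 954, 705, ∅, ∅, ∅, ∅, 280, ∅, ∅, ∅]

5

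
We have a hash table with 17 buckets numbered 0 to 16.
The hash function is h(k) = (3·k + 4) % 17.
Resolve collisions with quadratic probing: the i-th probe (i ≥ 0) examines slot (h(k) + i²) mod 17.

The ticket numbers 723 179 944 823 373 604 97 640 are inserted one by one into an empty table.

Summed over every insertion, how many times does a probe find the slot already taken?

Insert 723: h=14, slot 14 empty -> index 14.
Insert 179: h=14, slot 14 occupied -> index 15.
Insert 944: h=14, slots 14,15 occupied -> index 1.
Insert 823: h=8, slot 8 empty -> index 8.
Insert 373: h=1, slot 1 occupied -> index 2.
Insert 604: h=14, slots 14,15,1 occupied -> index 6.
Insert 97: h=6, slot 6 occupied -> index 7.
Insert 640: h=3, slot 3 empty -> index 3.
Table: [., 944, 373, 640, ., ., 604, 97, 823, ., ., ., ., ., 723, 179, .]

8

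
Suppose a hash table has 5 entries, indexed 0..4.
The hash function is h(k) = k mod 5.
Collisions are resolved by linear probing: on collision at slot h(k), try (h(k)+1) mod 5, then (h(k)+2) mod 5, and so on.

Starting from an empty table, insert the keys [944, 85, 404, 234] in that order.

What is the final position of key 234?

2

Insert 944: h=4, slot 4 empty → index 4.
Insert 85: h=0, slot 0 empty → index 0.
Insert 404: h=4, slots 4,0 occupied → index 1.
Insert 234: h=4, slots 4,0,1 occupied → index 2.
Table: [85, 404, 234, ∅, 944]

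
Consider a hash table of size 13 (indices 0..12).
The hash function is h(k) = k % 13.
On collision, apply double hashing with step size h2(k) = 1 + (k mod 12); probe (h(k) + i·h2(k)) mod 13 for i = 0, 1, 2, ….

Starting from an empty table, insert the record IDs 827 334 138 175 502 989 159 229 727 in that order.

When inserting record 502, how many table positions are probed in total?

827: h=8 → slot 8
334: h=9 → slot 9
138: h=8, h2=7, probe 8,2 → slot 2
175: h=6 → slot 6
502: h=8, h2=11, probe 8,6,4 → slot 4
989: h=1 → slot 1
159: h=3 → slot 3
229: h=8, h2=2, probe 8,10 → slot 10
727: h=12 → slot 12
Table: [-, 989, 138, 159, 502, -, 175, -, 827, 334, 229, -, 727]

3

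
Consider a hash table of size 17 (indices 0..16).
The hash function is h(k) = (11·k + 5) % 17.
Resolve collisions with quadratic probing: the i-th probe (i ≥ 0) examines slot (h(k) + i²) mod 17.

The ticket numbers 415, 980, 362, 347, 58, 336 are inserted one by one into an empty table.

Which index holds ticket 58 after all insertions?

415: h=14 => slot 14
980: h=7 => slot 7
362: h=9 => slot 9
347: h=14, probe 14,15 => slot 15
58: h=14, probe 14,15,1 => slot 1
336: h=12 => slot 12
Table: [., 58, ., ., ., ., ., 980, ., 362, ., ., 336, ., 415, 347, .]

1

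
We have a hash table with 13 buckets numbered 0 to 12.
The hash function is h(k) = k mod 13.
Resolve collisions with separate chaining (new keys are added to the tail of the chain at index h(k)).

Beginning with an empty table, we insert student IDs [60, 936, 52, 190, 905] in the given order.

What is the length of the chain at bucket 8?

Insert 60: h=8, bucket 8 empty -> new chain.
Insert 936: h=0, bucket 0 empty -> new chain.
Insert 52: h=0, bucket 0 nonempty -> append to chain.
Insert 190: h=8, bucket 8 nonempty -> append to chain.
Insert 905: h=8, bucket 8 nonempty -> append to chain.
Final buckets:
0: 936 -> 52
1: ∅
2: ∅
3: ∅
4: ∅
5: ∅
6: ∅
7: ∅
8: 60 -> 190 -> 905
9: ∅
10: ∅
11: ∅
12: ∅

3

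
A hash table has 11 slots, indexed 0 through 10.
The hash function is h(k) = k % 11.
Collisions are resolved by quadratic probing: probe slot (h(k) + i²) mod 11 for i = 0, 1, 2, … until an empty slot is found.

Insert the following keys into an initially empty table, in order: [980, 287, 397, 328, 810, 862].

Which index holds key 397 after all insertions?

5

980: h=1 → slot 1
287: h=1, probe 1,2 → slot 2
397: h=1, probe 1,2,5 → slot 5
328: h=9 → slot 9
810: h=7 → slot 7
862: h=4 → slot 4
Table: [∅, 980, 287, ∅, 862, 397, ∅, 810, ∅, 328, ∅]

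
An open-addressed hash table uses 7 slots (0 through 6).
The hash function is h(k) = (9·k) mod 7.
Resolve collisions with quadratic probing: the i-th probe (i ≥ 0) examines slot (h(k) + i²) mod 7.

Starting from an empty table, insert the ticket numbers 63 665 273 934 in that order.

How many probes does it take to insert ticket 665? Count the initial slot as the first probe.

63 hashes to 0; slot 0 is free -> place at 0.
665 hashes to 0; 0 taken -> place at 1.
273 hashes to 0; 0,1 taken -> place at 4.
934 hashes to 6; slot 6 is free -> place at 6.
Table: [63, 665, _, _, 273, _, 934]

2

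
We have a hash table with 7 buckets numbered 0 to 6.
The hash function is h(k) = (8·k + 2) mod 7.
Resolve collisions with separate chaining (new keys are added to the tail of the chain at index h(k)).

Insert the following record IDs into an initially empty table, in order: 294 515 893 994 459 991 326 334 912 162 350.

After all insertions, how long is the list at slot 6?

Insert 294: h=2, bucket 2 empty → new chain.
Insert 515: h=6, bucket 6 empty → new chain.
Insert 893: h=6, bucket 6 nonempty → append to chain.
Insert 994: h=2, bucket 2 nonempty → append to chain.
Insert 459: h=6, bucket 6 nonempty → append to chain.
Insert 991: h=6, bucket 6 nonempty → append to chain.
Insert 326: h=6, bucket 6 nonempty → append to chain.
Insert 334: h=0, bucket 0 empty → new chain.
Insert 912: h=4, bucket 4 empty → new chain.
Insert 162: h=3, bucket 3 empty → new chain.
Insert 350: h=2, bucket 2 nonempty → append to chain.
Final buckets:
0: 334
1: .
2: 294 -> 994 -> 350
3: 162
4: 912
5: .
6: 515 -> 893 -> 459 -> 991 -> 326

5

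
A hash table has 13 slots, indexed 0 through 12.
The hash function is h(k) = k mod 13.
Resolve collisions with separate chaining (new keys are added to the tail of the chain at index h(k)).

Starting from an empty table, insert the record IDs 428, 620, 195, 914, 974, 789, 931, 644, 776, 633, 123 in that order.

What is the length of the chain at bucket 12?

Insert 428: h=12, bucket 12 empty -> new chain.
Insert 620: h=9, bucket 9 empty -> new chain.
Insert 195: h=0, bucket 0 empty -> new chain.
Insert 914: h=4, bucket 4 empty -> new chain.
Insert 974: h=12, bucket 12 nonempty -> append to chain.
Insert 789: h=9, bucket 9 nonempty -> append to chain.
Insert 931: h=8, bucket 8 empty -> new chain.
Insert 644: h=7, bucket 7 empty -> new chain.
Insert 776: h=9, bucket 9 nonempty -> append to chain.
Insert 633: h=9, bucket 9 nonempty -> append to chain.
Insert 123: h=6, bucket 6 empty -> new chain.
Final buckets:
0: 195
1: ∅
2: ∅
3: ∅
4: 914
5: ∅
6: 123
7: 644
8: 931
9: 620 -> 789 -> 776 -> 633
10: ∅
11: ∅
12: 428 -> 974

2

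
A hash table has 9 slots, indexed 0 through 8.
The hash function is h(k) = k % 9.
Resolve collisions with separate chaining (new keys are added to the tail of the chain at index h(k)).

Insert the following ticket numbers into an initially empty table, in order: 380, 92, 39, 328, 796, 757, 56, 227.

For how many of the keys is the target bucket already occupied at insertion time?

4

Insert 380: h=2, bucket 2 empty → new chain.
Insert 92: h=2, bucket 2 nonempty → append to chain.
Insert 39: h=3, bucket 3 empty → new chain.
Insert 328: h=4, bucket 4 empty → new chain.
Insert 796: h=4, bucket 4 nonempty → append to chain.
Insert 757: h=1, bucket 1 empty → new chain.
Insert 56: h=2, bucket 2 nonempty → append to chain.
Insert 227: h=2, bucket 2 nonempty → append to chain.
Final buckets:
0: —
1: 757
2: 380 -> 92 -> 56 -> 227
3: 39
4: 328 -> 796
5: —
6: —
7: —
8: —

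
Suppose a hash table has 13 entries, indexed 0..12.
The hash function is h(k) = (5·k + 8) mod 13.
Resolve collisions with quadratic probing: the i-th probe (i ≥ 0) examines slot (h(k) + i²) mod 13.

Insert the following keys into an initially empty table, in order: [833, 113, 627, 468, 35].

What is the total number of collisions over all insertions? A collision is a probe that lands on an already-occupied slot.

1

833: h=0 => slot 0
113: h=1 => slot 1
627: h=10 => slot 10
468: h=8 => slot 8
35: h=1, probe 1,2 => slot 2
Table: [833, 113, 35, _, _, _, _, _, 468, _, 627, _, _]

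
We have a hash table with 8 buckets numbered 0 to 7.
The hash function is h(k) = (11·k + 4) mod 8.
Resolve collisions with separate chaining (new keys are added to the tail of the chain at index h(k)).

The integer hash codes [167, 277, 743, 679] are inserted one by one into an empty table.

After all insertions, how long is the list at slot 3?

167 → bucket 1
277 → bucket 3
743 → bucket 1 (collision)
679 → bucket 1 (collision)
Final buckets:
0: -
1: 167 -> 743 -> 679
2: -
3: 277
4: -
5: -
6: -
7: -

1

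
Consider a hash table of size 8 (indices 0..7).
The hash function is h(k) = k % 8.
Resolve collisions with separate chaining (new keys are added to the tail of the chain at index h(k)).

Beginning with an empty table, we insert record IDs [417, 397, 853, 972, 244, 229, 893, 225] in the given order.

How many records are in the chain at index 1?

417 -> bucket 1
397 -> bucket 5
853 -> bucket 5 (collision)
972 -> bucket 4
244 -> bucket 4 (collision)
229 -> bucket 5 (collision)
893 -> bucket 5 (collision)
225 -> bucket 1 (collision)
Final buckets:
0: -
1: 417 -> 225
2: -
3: -
4: 972 -> 244
5: 397 -> 853 -> 229 -> 893
6: -
7: -

2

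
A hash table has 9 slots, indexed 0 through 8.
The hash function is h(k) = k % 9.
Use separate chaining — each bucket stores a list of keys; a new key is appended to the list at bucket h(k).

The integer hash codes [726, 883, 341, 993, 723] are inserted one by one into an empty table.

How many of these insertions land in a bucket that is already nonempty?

726 -> bucket 6
883 -> bucket 1
341 -> bucket 8
993 -> bucket 3
723 -> bucket 3 (collision)
Final buckets:
0: -
1: 883
2: -
3: 993 -> 723
4: -
5: -
6: 726
7: -
8: 341

1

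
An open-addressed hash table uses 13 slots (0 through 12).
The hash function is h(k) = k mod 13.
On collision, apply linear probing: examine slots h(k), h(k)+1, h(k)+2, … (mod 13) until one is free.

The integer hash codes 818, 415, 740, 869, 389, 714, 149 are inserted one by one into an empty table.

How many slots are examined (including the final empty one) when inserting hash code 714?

5

818: h=12 -> slot 12
415: h=12, probe 12,0 -> slot 0
740: h=12, probe 12,0,1 -> slot 1
869: h=11 -> slot 11
389: h=12, probe 12,0,1,2 -> slot 2
714: h=12, probe 12,0,1,2,3 -> slot 3
149: h=6 -> slot 6
Table: [415, 740, 389, 714, _, _, 149, _, _, _, _, 869, 818]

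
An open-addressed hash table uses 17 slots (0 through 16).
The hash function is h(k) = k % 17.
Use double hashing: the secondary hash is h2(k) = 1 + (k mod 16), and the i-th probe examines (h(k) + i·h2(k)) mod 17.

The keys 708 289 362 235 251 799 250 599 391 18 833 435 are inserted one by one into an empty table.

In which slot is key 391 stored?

708 hashes to 11; slot 11 is free → place at 11.
289 hashes to 0; slot 0 is free → place at 0.
362 hashes to 5; slot 5 is free → place at 5.
235 hashes to 14; slot 14 is free → place at 14.
251 hashes to 13; slot 13 is free → place at 13.
799 hashes to 0, h2=16; 0 taken → place at 16.
250 hashes to 12; slot 12 is free → place at 12.
599 hashes to 4; slot 4 is free → place at 4.
391 hashes to 0, h2=8; 0 taken → place at 8.
18 hashes to 1; slot 1 is free → place at 1.
833 hashes to 0, h2=2; 0 taken → place at 2.
435 hashes to 10; slot 10 is free → place at 10.
Table: [289, 18, 833, ∅, 599, 362, ∅, ∅, 391, ∅, 435, 708, 250, 251, 235, ∅, 799]

8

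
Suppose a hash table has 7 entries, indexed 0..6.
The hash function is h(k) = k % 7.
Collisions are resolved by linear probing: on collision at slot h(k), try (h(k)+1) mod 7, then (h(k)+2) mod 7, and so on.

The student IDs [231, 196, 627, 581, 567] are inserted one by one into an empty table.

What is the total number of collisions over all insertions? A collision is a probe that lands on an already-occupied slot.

6

231 hashes to 0; slot 0 is free -> place at 0.
196 hashes to 0; 0 taken -> place at 1.
627 hashes to 4; slot 4 is free -> place at 4.
581 hashes to 0; 0,1 taken -> place at 2.
567 hashes to 0; 0,1,2 taken -> place at 3.
Table: [231, 196, 581, 567, 627, —, —]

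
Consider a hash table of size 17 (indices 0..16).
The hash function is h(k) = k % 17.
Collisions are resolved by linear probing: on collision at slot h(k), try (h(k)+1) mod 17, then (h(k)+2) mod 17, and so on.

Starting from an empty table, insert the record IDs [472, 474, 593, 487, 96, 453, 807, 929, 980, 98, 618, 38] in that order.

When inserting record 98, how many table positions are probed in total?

472: h=13 → slot 13
474: h=15 → slot 15
593: h=15, probe 15,16 → slot 16
487: h=11 → slot 11
96: h=11, probe 11,12 → slot 12
453: h=11, probe 11,12,13,14 → slot 14
807: h=8 → slot 8
929: h=11, probe 11,12,13,14,15,16,0 → slot 0
980: h=11, probe 11,12,13,14,15,16,0,1 → slot 1
98: h=13, probe 13,14,15,16,0,1,2 → slot 2
618: h=6 → slot 6
38: h=4 → slot 4
Table: [929, 980, 98, —, 38, —, 618, —, 807, —, —, 487, 96, 472, 453, 474, 593]

7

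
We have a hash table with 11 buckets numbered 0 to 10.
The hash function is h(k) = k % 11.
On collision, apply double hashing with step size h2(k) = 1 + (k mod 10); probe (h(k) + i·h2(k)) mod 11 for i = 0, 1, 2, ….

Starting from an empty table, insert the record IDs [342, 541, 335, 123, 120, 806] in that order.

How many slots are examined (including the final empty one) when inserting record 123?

2

342 hashes to 1; slot 1 is free => place at 1.
541 hashes to 2; slot 2 is free => place at 2.
335 hashes to 5; slot 5 is free => place at 5.
123 hashes to 2, h2=4; 2 taken => place at 6.
120 hashes to 10; slot 10 is free => place at 10.
806 hashes to 3; slot 3 is free => place at 3.
Table: [∅, 342, 541, 806, ∅, 335, 123, ∅, ∅, ∅, 120]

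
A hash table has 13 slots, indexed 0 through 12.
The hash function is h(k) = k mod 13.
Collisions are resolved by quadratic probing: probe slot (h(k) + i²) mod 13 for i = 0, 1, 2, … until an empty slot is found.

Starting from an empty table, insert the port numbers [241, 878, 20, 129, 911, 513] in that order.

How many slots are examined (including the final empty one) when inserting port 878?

2

Insert 241: h=7, slot 7 empty → index 7.
Insert 878: h=7, slot 7 occupied → index 8.
Insert 20: h=7, slots 7,8 occupied → index 11.
Insert 129: h=12, slot 12 empty → index 12.
Insert 911: h=1, slot 1 empty → index 1.
Insert 513: h=6, slot 6 empty → index 6.
Table: [-, 911, -, -, -, -, 513, 241, 878, -, -, 20, 129]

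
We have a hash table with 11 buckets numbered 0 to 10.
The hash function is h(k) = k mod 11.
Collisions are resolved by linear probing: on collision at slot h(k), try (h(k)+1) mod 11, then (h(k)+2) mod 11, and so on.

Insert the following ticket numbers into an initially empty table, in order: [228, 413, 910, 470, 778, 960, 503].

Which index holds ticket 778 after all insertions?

Insert 228: h=8, slot 8 empty -> index 8.
Insert 413: h=6, slot 6 empty -> index 6.
Insert 910: h=8, slot 8 occupied -> index 9.
Insert 470: h=8, slots 8,9 occupied -> index 10.
Insert 778: h=8, slots 8,9,10 occupied -> index 0.
Insert 960: h=3, slot 3 empty -> index 3.
Insert 503: h=8, slots 8,9,10,0 occupied -> index 1.
Table: [778, 503, _, 960, _, _, 413, _, 228, 910, 470]

0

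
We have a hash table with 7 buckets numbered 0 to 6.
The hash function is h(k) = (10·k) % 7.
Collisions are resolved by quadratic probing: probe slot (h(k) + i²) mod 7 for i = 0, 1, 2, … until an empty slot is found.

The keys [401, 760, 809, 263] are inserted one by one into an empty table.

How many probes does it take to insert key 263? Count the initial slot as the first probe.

401 hashes to 6; slot 6 is free => place at 6.
760 hashes to 5; slot 5 is free => place at 5.
809 hashes to 5; 5,6 taken => place at 2.
263 hashes to 5; 5,6,2 taken => place at 0.
Table: [263, ., 809, ., ., 760, 401]

4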